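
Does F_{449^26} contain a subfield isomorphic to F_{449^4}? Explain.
No: F_{449^4} is not a subfield of F_{449^26}

F_{p^m} embeds in F_{p^n} iff m | n. Here 4 ∤ 26 (since 26 = 6·4 + 2 with remainder 2 ≠ 0), so F_{449^4} is not a subfield of F_{449^26}. Equivalently: if it were, the tower law would give 4 = [F_{449^4}:F_449] dividing [F_{449^26}:F_449] = 26, contradiction.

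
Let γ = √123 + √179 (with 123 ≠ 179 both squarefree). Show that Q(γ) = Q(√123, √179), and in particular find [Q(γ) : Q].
[Q(γ) : Q] = 4 (equivalently, Q(γ) = Q(√123, √179))

Obviously Q(γ) ⊆ Q(√123, √179), and [Q(√123, √179):Q] = 4 (since 123, 179 are distinct squarefree integers > 1 with 22017 not a perfect square). To show equality we compute the minimal polynomial of γ. From γ = √123 + √179: γ^2 = 123 + 2√(22017) + 179 = 302 + 2√(22017), so γ^2 - 302 = 2√(22017); squaring, (γ^2 - 302)^2 = 4·22017, i.e. γ^4 - 604γ^2 + 91204 - 88068 = 0, i.e. γ^4 - 604γ^2 + 3136 = 0. So γ is a root of x^4 - 604x^2 + 3136. This polynomial is irreducible over Q: it has no rational root (each ±√123 ± √179 is irrational), and any factorization into two quadratics over Q would force √(22017) ∈ Q (pairing opposite roots) or √123, √179 ∈ Q (other pairings), all impossible. Hence [Q(γ):Q] = 4 = [Q(√123, √179):Q], so Q(γ) = Q(√123, √179).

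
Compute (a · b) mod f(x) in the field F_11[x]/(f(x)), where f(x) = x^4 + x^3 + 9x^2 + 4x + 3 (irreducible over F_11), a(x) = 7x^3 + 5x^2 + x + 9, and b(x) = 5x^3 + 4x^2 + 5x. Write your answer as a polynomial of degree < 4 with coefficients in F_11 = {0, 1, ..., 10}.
a · b ≡ x^3 + 5x + 5 (mod f(x))

Multiply in F_11[x]: a(x)·b(x) = (7x^3 + 5x^2 + x + 9)·(5x^3 + 4x^2 + 5x) = 2x^6 + 9x^5 + 5x^4 + 8x^3 + 8x^2 + x. This has degree ≥ 4, so divide by f(x) over F_11: 2x^6 + 9x^5 + 5x^4 + 8x^3 + 8x^2 + x = (2x^2 + 7x + 2)·(x^4 + x^3 + 9x^2 + 4x + 3) + (x^3 + 5x + 5). Hence a·b ≡ x^3 + 5x + 5 (mod f). (F_11[x]/(f) is a field with 11^4 = 14641 elements since f is irreducible of degree 4.)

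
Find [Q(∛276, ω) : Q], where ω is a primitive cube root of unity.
[Q(∛276, ω) : Q] = 6

[Q(∛276):Q] = 3 (min poly x^3 - 276, irreducible since 276 is not a perfect cube). [Q(ω):Q] = 2 (min poly x^2 + x + 1). Since Q(∛276) ⊂ R and ω ∉ R, we have ω ∉ Q(∛276), so x^2 + x + 1 remains irreducible over Q(∛276) and [Q(∛276, ω) : Q(∛276)] = 2. By the tower law, [Q(∛276, ω) : Q] = 3 · 2 = 6. (In fact Q(∛276, ω) is the splitting field of x^3 - 276 over Q.)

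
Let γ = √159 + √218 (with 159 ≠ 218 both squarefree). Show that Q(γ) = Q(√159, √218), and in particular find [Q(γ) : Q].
[Q(γ) : Q] = 4 (equivalently, Q(γ) = Q(√159, √218))

Obviously Q(γ) ⊆ Q(√159, √218), and [Q(√159, √218):Q] = 4 (since 159, 218 are distinct squarefree integers > 1 with 34662 not a perfect square). To show equality we compute the minimal polynomial of γ. From γ = √159 + √218: γ^2 = 159 + 2√(34662) + 218 = 377 + 2√(34662), so γ^2 - 377 = 2√(34662); squaring, (γ^2 - 377)^2 = 4·34662, i.e. γ^4 - 754γ^2 + 142129 - 138648 = 0, i.e. γ^4 - 754γ^2 + 3481 = 0. So γ is a root of x^4 - 754x^2 + 3481. This polynomial is irreducible over Q: it has no rational root (each ±√159 ± √218 is irrational), and any factorization into two quadratics over Q would force √(34662) ∈ Q (pairing opposite roots) or √159, √218 ∈ Q (other pairings), all impossible. Hence [Q(γ):Q] = 4 = [Q(√159, √218):Q], so Q(γ) = Q(√159, √218).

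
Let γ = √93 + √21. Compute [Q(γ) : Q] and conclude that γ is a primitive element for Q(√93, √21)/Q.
[Q(γ) : Q] = 4 (equivalently, Q(γ) = Q(√93, √21))

Obviously Q(γ) ⊆ Q(√93, √21), and [Q(√93, √21):Q] = 4 (since 93, 21 are distinct squarefree integers > 1 with 1953 not a perfect square). To show equality we compute the minimal polynomial of γ. From γ = √93 + √21: γ^2 = 93 + 2√(1953) + 21 = 114 + 2√(1953), so γ^2 - 114 = 2√(1953); squaring, (γ^2 - 114)^2 = 4·1953, i.e. γ^4 - 228γ^2 + 12996 - 7812 = 0, i.e. γ^4 - 228γ^2 + 5184 = 0. So γ is a root of x^4 - 228x^2 + 5184. This polynomial is irreducible over Q: it has no rational root (each ±√93 ± √21 is irrational), and any factorization into two quadratics over Q would force √(1953) ∈ Q (pairing opposite roots) or √93, √21 ∈ Q (other pairings), all impossible. Hence [Q(γ):Q] = 4 = [Q(√93, √21):Q], so Q(γ) = Q(√93, √21).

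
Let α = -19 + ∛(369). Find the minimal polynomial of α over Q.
m_α(x) = x^3 + 57x^2 + 1083x + 6490

Set β = α + 19 = ∛(369), so β^3 = 369. Then (α + 19)^3 - 369 = 0, i.e. α is a root of g(x) = (x + 19)^3 - 369 = x^3 + 57x^2 + 1083x + 6490. Since g(x) = h(x + 19) where h(x) = x^3 - 369, and h is irreducible over Q (because 369 is not a perfect cube, so h has no rational root, and a monic cubic with no rational root is irreducible), g is also irreducible (irreducibility is preserved under the substitution x → x + 19). Hence m_α(x) = x^3 + 57x^2 + 1083x + 6490.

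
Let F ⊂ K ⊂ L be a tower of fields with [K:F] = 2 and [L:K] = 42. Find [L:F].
[L:F] = 84

The tower law says that for any tower of field extensions F ⊂ K ⊂ L with finite degrees, [L:F] = [L:K] · [K:F]. Here this gives [L:F] = 42 · 2 = 84.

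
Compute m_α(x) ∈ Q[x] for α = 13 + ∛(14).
m_α(x) = x^3 - 39x^2 + 507x - 2211

Set β = α - 13 = ∛(14), so β^3 = 14. Then (α - 13)^3 - 14 = 0, i.e. α is a root of g(x) = (x - 13)^3 - 14 = x^3 - 39x^2 + 507x - 2211. Since g(x) = h(x - 13) where h(x) = x^3 - 14, and h is irreducible over Q (because 14 is not a perfect cube, so h has no rational root, and a monic cubic with no rational root is irreducible), g is also irreducible (irreducibility is preserved under the substitution x → x - 13). Hence m_α(x) = x^3 - 39x^2 + 507x - 2211.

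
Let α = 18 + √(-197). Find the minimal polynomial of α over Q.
m_α(x) = x^2 - 36x + 521

From α - 18 = √(-197), squaring gives (α - 18)^2 = -197, i.e. α^2 - 36α + 324 = -197, so α^2 - 36α + 521 = 0. The discriminant of x^2 - 36x + 521 is (-36)^2 - 4·(521) = 1296 - 2084 = -788, and 4·(-197) is not a perfect square in Q since -197 is squarefree and ≠ 1. Hence x^2 - 36x + 521 is irreducible over Q and is the minimal polynomial of α.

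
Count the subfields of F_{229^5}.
F_{229^5} has 2 subfields

The subfields of F_{p^n} are exactly the fields F_{p^d} for d | n (each is the fixed field of the unique index-d subgroup of Gal(F_{p^n}/F_p) ≅ Z/nZ). The divisors of n = 5 are {1, 5}, giving 2 subfields: F_{229^1}, F_{229^5}.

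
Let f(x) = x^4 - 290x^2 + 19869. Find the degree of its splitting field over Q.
[K : Q] = 4

Solving the quadratic in x^2: x^2 = (290 ± √(290^2 - 4·19869))/2 = (290 ± √4624)/2 = (290 ± 68)/2, giving x^2 = 179 or x^2 = 111. So f(x) = (x^2 - 179)(x^2 - 111) and the roots of f are ±√179, ±√111. Hence the splitting field is K = Q(√179, √111). Since 179 and 111 are distinct squarefree integers > 1, their product 19869 is not a perfect square, so √111 ∉ Q(√179). By the tower law [K:Q] = [Q(√179,√111):Q(√179)] · [Q(√179):Q] = 2 · 2 = 4.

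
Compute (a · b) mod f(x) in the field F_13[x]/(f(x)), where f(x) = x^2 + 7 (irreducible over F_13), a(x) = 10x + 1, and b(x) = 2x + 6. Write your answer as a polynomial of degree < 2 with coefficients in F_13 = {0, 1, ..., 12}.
a · b ≡ 10x + 9 (mod f(x))

Multiply in F_13[x]: a(x)·b(x) = (10x + 1)·(2x + 6) = 7x^2 + 10x + 6. This has degree ≥ 2, so divide by f(x) over F_13: 7x^2 + 10x + 6 = (7)·(x^2 + 7) + (10x + 9). Hence a·b ≡ 10x + 9 (mod f). (F_13[x]/(f) is a field with 13^2 = 169 elements since f is irreducible of degree 2.)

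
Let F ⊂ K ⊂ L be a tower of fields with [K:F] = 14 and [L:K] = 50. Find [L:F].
[L:F] = 700

The tower law says that for any tower of field extensions F ⊂ K ⊂ L with finite degrees, [L:F] = [L:K] · [K:F]. Here this gives [L:F] = 50 · 14 = 700.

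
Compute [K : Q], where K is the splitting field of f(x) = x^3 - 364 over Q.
[K : Q] = 6

The roots of x^3 - 364 are ∛364, ω∛364, ω^2∛364 where ω = e^(2πi/3) is a primitive cube root of unity, so K = Q(∛364, ω). Now [Q(∛364):Q] = 3 (since 364 is not a perfect cube, x^3 - 364 is irreducible) and [Q(ω):Q] = 2. Both 2 and 3 divide [K:Q], and [K:Q] ≤ 3·2 = 6, so [K:Q] = 6. (Equivalently: Q(∛364) ⊂ R but ω ∉ R, so [K : Q(∛364)] = 2.)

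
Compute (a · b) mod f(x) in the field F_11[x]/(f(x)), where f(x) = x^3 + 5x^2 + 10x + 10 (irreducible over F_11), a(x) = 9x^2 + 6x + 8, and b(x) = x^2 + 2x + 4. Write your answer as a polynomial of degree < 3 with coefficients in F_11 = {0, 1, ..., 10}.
a · b ≡ 5x^2 + 6x (mod f(x))

Multiply in F_11[x]: a(x)·b(x) = (9x^2 + 6x + 8)·(x^2 + 2x + 4) = 9x^4 + 2x^3 + x^2 + 7x + 10. This has degree ≥ 3, so divide by f(x) over F_11: 9x^4 + 2x^3 + x^2 + 7x + 10 = (9x + 1)·(x^3 + 5x^2 + 10x + 10) + (5x^2 + 6x). Hence a·b ≡ 5x^2 + 6x (mod f). (F_11[x]/(f) is a field with 11^3 = 1331 elements since f is irreducible of degree 3.)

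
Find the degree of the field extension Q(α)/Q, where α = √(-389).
[Q(α):Q] = 2

[Q(α):Q] equals the degree of the minimal polynomial of α. Here α^2 = -389 and x^2 + 389 is irreducible (d = -389 is squarefree, ≠ 1, hence not a square), so deg(m_α) = 2. Thus [Q(α):Q] = 2.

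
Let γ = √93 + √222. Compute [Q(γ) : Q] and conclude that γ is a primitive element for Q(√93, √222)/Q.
[Q(γ) : Q] = 4 (equivalently, Q(γ) = Q(√93, √222))

Obviously Q(γ) ⊆ Q(√93, √222), and [Q(√93, √222):Q] = 4 (since 93, 222 are distinct squarefree integers > 1 with 20646 not a perfect square). To show equality we compute the minimal polynomial of γ. From γ = √93 + √222: γ^2 = 93 + 2√(20646) + 222 = 315 + 2√(20646), so γ^2 - 315 = 2√(20646); squaring, (γ^2 - 315)^2 = 4·20646, i.e. γ^4 - 630γ^2 + 99225 - 82584 = 0, i.e. γ^4 - 630γ^2 + 16641 = 0. So γ is a root of x^4 - 630x^2 + 16641. This polynomial is irreducible over Q: it has no rational root (each ±√93 ± √222 is irrational), and any factorization into two quadratics over Q would force √(20646) ∈ Q (pairing opposite roots) or √93, √222 ∈ Q (other pairings), all impossible. Hence [Q(γ):Q] = 4 = [Q(√93, √222):Q], so Q(γ) = Q(√93, √222).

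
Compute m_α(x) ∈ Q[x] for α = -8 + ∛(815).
m_α(x) = x^3 + 24x^2 + 192x - 303

Set β = α + 8 = ∛(815), so β^3 = 815. Then (α + 8)^3 - 815 = 0, i.e. α is a root of g(x) = (x + 8)^3 - 815 = x^3 + 24x^2 + 192x - 303. Since g(x) = h(x + 8) where h(x) = x^3 - 815, and h is irreducible over Q (because 815 is not a perfect cube, so h has no rational root, and a monic cubic with no rational root is irreducible), g is also irreducible (irreducibility is preserved under the substitution x → x + 8). Hence m_α(x) = x^3 + 24x^2 + 192x - 303.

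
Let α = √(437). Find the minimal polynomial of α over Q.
m_α(x) = x^2 - 437

α satisfies α^2 - 437 = 0, so x^2 - 437 annihilates α. Since d = 437 is squarefree and ≠ 1, it is not a perfect square in Q, so x^2 - 437 has no rational root and is therefore irreducible over Q (a degree-2 polynomial over a field is irreducible iff it has no root). Hence m_α(x) = x^2 - 437.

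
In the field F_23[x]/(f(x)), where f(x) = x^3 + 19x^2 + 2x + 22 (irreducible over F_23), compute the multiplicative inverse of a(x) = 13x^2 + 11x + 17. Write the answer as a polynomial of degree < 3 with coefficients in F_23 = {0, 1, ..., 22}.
a(x)^(-1) ≡ 18x^2 + 2x + 13 (mod f(x))

Since f is irreducible over F_23, F_23[x]/(f) is a field and a(x) ≠ 0 has an inverse. Apply the extended Euclidean algorithm to f(x) and a(x) in F_23[x]: f(x) = (16x + 18)·a(x) + (15x + 15);  a(x) = (7x + 6)·(15x + 15) + (19). The last nonzero remainder is the constant 19 = gcd(f, a) in F_23. Back-substituting through the division chain expresses 19 = s(x)·a(x) + t(x)·f(x) with s(x) ≡ 20x^2 + 15x + 17 (mod f), so (20x^2 + 15x + 17)·a(x) ≡ 19 (mod f). Multiplying by 19^(-1) ≡ 17 in F_23 gives a(x)^(-1) ≡ 17·(20x^2 + 15x + 17) ≡ 18x^2 + 2x + 13 (mod f). Check: (13x^2 + 11x + 17)·(18x^2 + 2x + 13) = 4x^4 + 17x^3 + 14x^2 + 16x + 14 ≡ 1 (mod x^3 + 19x^2 + 2x + 22).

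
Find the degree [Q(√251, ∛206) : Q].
[Q(√251, ∛206) : Q] = 6

Let L = Q(√251, ∛206). Since Q(√251) ⊂ L and [Q(√251):Q] = 2, the tower law gives 2 | [L:Q]. Likewise Q(∛206) ⊂ L with [Q(∛206):Q] = 3 (because 206 is not a perfect cube), so 3 | [L:Q]. As gcd(2,3) = 1, [L:Q] is divisible by 6. Conversely L is generated over Q by √251 and ∛206, so [L:Q] ≤ 2·3 = 6. Therefore [Q(√251, ∛206) : Q] = 6.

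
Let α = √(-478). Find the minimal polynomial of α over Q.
m_α(x) = x^2 + 478

α satisfies α^2 + 478 = 0, so x^2 + 478 annihilates α. Since d = -478 is squarefree and ≠ 1, it is not a perfect square in Q, so x^2 + 478 has no rational root and is therefore irreducible over Q (a degree-2 polynomial over a field is irreducible iff it has no root). Hence m_α(x) = x^2 + 478.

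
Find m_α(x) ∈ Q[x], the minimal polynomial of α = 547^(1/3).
m_α(x) = x^3 - 547

α satisfies α^3 = 547, so x^3 - 547 annihilates α. By the rational root test, a rational root p/q (in lowest terms) of x^3 - 547 would satisfy p^3 = 547 q^3, forcing q = 1 and p^3 = 547; but 547 is not a perfect cube, contradiction. A monic cubic over Q with no rational root is irreducible (any nontrivial factorization would include a linear factor). Hence x^3 - 547 is the minimal polynomial of α, and in particular [Q(α):Q] = 3.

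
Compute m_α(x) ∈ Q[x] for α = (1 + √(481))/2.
m_α(x) = x^2 - x - 120

From 2α - 1 = √(481), squaring gives (2α - 1)^2 = 481, i.e. 4α^2 - 4α + 1 = 481, so α^2 - α + (1 - 481)/4 = 0. Since 481 ≡ 1 (mod 4), (1 - 481)/4 = -120 ∈ Z. The polynomial x^2 - x - 120 has discriminant 1 - 4·(-120) = 481, which is not a perfect square in Q (d = 481 is squarefree and ≠ 1), so x^2 - x - 120 is irreducible over Q. It is the minimal polynomial of α.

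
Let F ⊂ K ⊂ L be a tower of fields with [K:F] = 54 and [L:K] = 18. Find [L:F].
[L:F] = 972

The tower law says that for any tower of field extensions F ⊂ K ⊂ L with finite degrees, [L:F] = [L:K] · [K:F]. Here this gives [L:F] = 18 · 54 = 972.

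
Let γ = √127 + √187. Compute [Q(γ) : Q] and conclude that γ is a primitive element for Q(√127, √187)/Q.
[Q(γ) : Q] = 4 (equivalently, Q(γ) = Q(√127, √187))

Obviously Q(γ) ⊆ Q(√127, √187), and [Q(√127, √187):Q] = 4 (since 127, 187 are distinct squarefree integers > 1 with 23749 not a perfect square). To show equality we compute the minimal polynomial of γ. From γ = √127 + √187: γ^2 = 127 + 2√(23749) + 187 = 314 + 2√(23749), so γ^2 - 314 = 2√(23749); squaring, (γ^2 - 314)^2 = 4·23749, i.e. γ^4 - 628γ^2 + 98596 - 94996 = 0, i.e. γ^4 - 628γ^2 + 3600 = 0. So γ is a root of x^4 - 628x^2 + 3600. This polynomial is irreducible over Q: it has no rational root (each ±√127 ± √187 is irrational), and any factorization into two quadratics over Q would force √(23749) ∈ Q (pairing opposite roots) or √127, √187 ∈ Q (other pairings), all impossible. Hence [Q(γ):Q] = 4 = [Q(√127, √187):Q], so Q(γ) = Q(√127, √187).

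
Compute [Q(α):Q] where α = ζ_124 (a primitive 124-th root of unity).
[Q(α):Q] = 60

The minimal polynomial of ζ_124 over Q is the 124-th cyclotomic polynomial Φ_124(x), which is irreducible over Q and has degree φ(124) = 60. Hence [Q(α):Q] = φ(124) = 60.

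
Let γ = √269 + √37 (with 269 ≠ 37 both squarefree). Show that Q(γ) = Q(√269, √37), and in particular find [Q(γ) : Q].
[Q(γ) : Q] = 4 (equivalently, Q(γ) = Q(√269, √37))

Obviously Q(γ) ⊆ Q(√269, √37), and [Q(√269, √37):Q] = 4 (since 269, 37 are distinct squarefree integers > 1 with 9953 not a perfect square). To show equality we compute the minimal polynomial of γ. From γ = √269 + √37: γ^2 = 269 + 2√(9953) + 37 = 306 + 2√(9953), so γ^2 - 306 = 2√(9953); squaring, (γ^2 - 306)^2 = 4·9953, i.e. γ^4 - 612γ^2 + 93636 - 39812 = 0, i.e. γ^4 - 612γ^2 + 53824 = 0. So γ is a root of x^4 - 612x^2 + 53824. This polynomial is irreducible over Q: it has no rational root (each ±√269 ± √37 is irrational), and any factorization into two quadratics over Q would force √(9953) ∈ Q (pairing opposite roots) or √269, √37 ∈ Q (other pairings), all impossible. Hence [Q(γ):Q] = 4 = [Q(√269, √37):Q], so Q(γ) = Q(√269, √37).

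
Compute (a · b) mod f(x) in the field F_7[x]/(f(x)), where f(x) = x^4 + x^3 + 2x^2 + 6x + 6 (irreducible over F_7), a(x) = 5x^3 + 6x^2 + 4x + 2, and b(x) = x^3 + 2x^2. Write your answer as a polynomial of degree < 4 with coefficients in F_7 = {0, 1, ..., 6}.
a · b ≡ 5x^3 + 2x^2 + 6x + 2 (mod f(x))

Multiply in F_7[x]: a(x)·b(x) = (5x^3 + 6x^2 + 4x + 2)·(x^3 + 2x^2) = 5x^6 + 2x^5 + 2x^4 + 3x^3 + 4x^2. This has degree ≥ 4, so divide by f(x) over F_7: 5x^6 + 2x^5 + 2x^4 + 3x^3 + 4x^2 = (5x^2 + 4x + 2)·(x^4 + x^3 + 2x^2 + 6x + 6) + (5x^3 + 2x^2 + 6x + 2). Hence a·b ≡ 5x^3 + 2x^2 + 6x + 2 (mod f). (F_7[x]/(f) is a field with 7^4 = 2401 elements since f is irreducible of degree 4.)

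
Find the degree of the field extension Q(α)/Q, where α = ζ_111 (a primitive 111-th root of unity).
[Q(α):Q] = 72

The minimal polynomial of ζ_111 over Q is the 111-th cyclotomic polynomial Φ_111(x), which is irreducible over Q and has degree φ(111) = 72. Hence [Q(α):Q] = φ(111) = 72.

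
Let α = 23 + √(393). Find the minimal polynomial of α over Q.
m_α(x) = x^2 - 46x + 136

From α - 23 = √(393), squaring gives (α - 23)^2 = 393, i.e. α^2 - 46α + 529 = 393, so α^2 - 46α + 136 = 0. The discriminant of x^2 - 46x + 136 is (-46)^2 - 4·(136) = 2116 - 544 = 1572, and 4·(393) is not a perfect square in Q since 393 is squarefree and ≠ 1. Hence x^2 - 46x + 136 is irreducible over Q and is the minimal polynomial of α.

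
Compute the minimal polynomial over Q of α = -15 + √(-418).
m_α(x) = x^2 + 30x + 643

From α + 15 = √(-418), squaring gives (α + 15)^2 = -418, i.e. α^2 + 30α + 225 = -418, so α^2 + 30α + 643 = 0. The discriminant of x^2 + 30x + 643 is (30)^2 - 4·(643) = 900 - 2572 = -1672, and 4·(-418) is not a perfect square in Q since -418 is squarefree and ≠ 1. Hence x^2 + 30x + 643 is irreducible over Q and is the minimal polynomial of α.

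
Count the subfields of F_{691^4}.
F_{691^4} has 3 subfields

The subfields of F_{p^n} are exactly the fields F_{p^d} for d | n (each is the fixed field of the unique index-d subgroup of Gal(F_{p^n}/F_p) ≅ Z/nZ). The divisors of n = 4 are {1, 2, 4}, giving 3 subfields: F_{691^1}, F_{691^2}, F_{691^4}.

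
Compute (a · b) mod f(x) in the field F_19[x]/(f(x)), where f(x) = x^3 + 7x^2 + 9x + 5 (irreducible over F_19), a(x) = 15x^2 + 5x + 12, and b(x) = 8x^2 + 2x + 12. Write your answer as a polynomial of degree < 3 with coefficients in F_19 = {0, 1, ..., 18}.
a · b ≡ 17x^2 + 11x + 4 (mod f(x))

Multiply in F_19[x]: a(x)·b(x) = (15x^2 + 5x + 12)·(8x^2 + 2x + 12) = 6x^4 + 13x^3 + x^2 + 8x + 11. This has degree ≥ 3, so divide by f(x) over F_19: 6x^4 + 13x^3 + x^2 + 8x + 11 = (6x + 9)·(x^3 + 7x^2 + 9x + 5) + (17x^2 + 11x + 4). Hence a·b ≡ 17x^2 + 11x + 4 (mod f). (F_19[x]/(f) is a field with 19^3 = 6859 elements since f is irreducible of degree 3.)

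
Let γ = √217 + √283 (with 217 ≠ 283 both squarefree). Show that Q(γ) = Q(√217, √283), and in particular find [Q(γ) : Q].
[Q(γ) : Q] = 4 (equivalently, Q(γ) = Q(√217, √283))

Obviously Q(γ) ⊆ Q(√217, √283), and [Q(√217, √283):Q] = 4 (since 217, 283 are distinct squarefree integers > 1 with 61411 not a perfect square). To show equality we compute the minimal polynomial of γ. From γ = √217 + √283: γ^2 = 217 + 2√(61411) + 283 = 500 + 2√(61411), so γ^2 - 500 = 2√(61411); squaring, (γ^2 - 500)^2 = 4·61411, i.e. γ^4 - 1000γ^2 + 250000 - 245644 = 0, i.e. γ^4 - 1000γ^2 + 4356 = 0. So γ is a root of x^4 - 1000x^2 + 4356. This polynomial is irreducible over Q: it has no rational root (each ±√217 ± √283 is irrational), and any factorization into two quadratics over Q would force √(61411) ∈ Q (pairing opposite roots) or √217, √283 ∈ Q (other pairings), all impossible. Hence [Q(γ):Q] = 4 = [Q(√217, √283):Q], so Q(γ) = Q(√217, √283).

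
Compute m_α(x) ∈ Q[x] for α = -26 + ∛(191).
m_α(x) = x^3 + 78x^2 + 2028x + 17385

Set β = α + 26 = ∛(191), so β^3 = 191. Then (α + 26)^3 - 191 = 0, i.e. α is a root of g(x) = (x + 26)^3 - 191 = x^3 + 78x^2 + 2028x + 17385. Since g(x) = h(x + 26) where h(x) = x^3 - 191, and h is irreducible over Q (because 191 is not a perfect cube, so h has no rational root, and a monic cubic with no rational root is irreducible), g is also irreducible (irreducibility is preserved under the substitution x → x + 26). Hence m_α(x) = x^3 + 78x^2 + 2028x + 17385.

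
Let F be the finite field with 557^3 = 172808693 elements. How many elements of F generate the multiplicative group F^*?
There are φ(172808692) = 73516464 primitive elements

F_q^* is cyclic of order q - 1 = 172808692. A cyclic group of order m has exactly φ(m) generators. Here m = 172808692 = 2^2 · 7^2 · 139 · 6343, so the number of primitive elements is φ(172808692) = 73516464.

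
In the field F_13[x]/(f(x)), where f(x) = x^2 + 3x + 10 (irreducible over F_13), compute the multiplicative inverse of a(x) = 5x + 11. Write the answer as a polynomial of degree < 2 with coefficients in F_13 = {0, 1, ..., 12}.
a(x)^(-1) ≡ 9x + 2 (mod f(x))

Since f is irreducible over F_13, F_13[x]/(f) is a field and a(x) ≠ 0 has an inverse. Apply the extended Euclidean algorithm to f(x) and a(x) in F_13[x]: f(x) = (8x + 9)·a(x) + (2). The last nonzero remainder is the constant 2 = gcd(f, a) in F_13. Back-substituting through the division chain expresses 2 = s(x)·a(x) + t(x)·f(x) with s(x) ≡ 5x + 4 (mod f), so (5x + 4)·a(x) ≡ 2 (mod f). Multiplying by 2^(-1) ≡ 7 in F_13 gives a(x)^(-1) ≡ 7·(5x + 4) ≡ 9x + 2 (mod f). Check: (5x + 11)·(9x + 2) = 6x^2 + 5x + 9 ≡ 1 (mod x^2 + 3x + 10).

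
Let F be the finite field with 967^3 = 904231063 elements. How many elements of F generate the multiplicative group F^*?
There are φ(904231062) = 243378432 primitive elements

F_q^* is cyclic of order q - 1 = 904231062. A cyclic group of order m has exactly φ(m) generators. Here m = 904231062 = 2 · 3^2 · 7 · 23 · 67 · 4657, so the number of primitive elements is φ(904231062) = 243378432.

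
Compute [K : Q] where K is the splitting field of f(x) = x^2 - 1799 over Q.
[K : Q] = 2

f(x) = x^2 - 1799 factors as (x - √1799)(x + √1799). The splitting field is K = Q(√1799). Since 1799 is squarefree and > 1, it is not a perfect square, so x^2 - 1799 is irreducible over Q and [Q(√1799) : Q] = 2. Hence [K : Q] = 2.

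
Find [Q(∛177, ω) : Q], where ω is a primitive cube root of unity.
[Q(∛177, ω) : Q] = 6

[Q(∛177):Q] = 3 (min poly x^3 - 177, irreducible since 177 is not a perfect cube). [Q(ω):Q] = 2 (min poly x^2 + x + 1). Since Q(∛177) ⊂ R and ω ∉ R, we have ω ∉ Q(∛177), so x^2 + x + 1 remains irreducible over Q(∛177) and [Q(∛177, ω) : Q(∛177)] = 2. By the tower law, [Q(∛177, ω) : Q] = 3 · 2 = 6. (In fact Q(∛177, ω) is the splitting field of x^3 - 177 over Q.)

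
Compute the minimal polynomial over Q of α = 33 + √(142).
m_α(x) = x^2 - 66x + 947

From α - 33 = √(142), squaring gives (α - 33)^2 = 142, i.e. α^2 - 66α + 1089 = 142, so α^2 - 66α + 947 = 0. The discriminant of x^2 - 66x + 947 is (-66)^2 - 4·(947) = 4356 - 3788 = 568, and 4·(142) is not a perfect square in Q since 142 is squarefree and ≠ 1. Hence x^2 - 66x + 947 is irreducible over Q and is the minimal polynomial of α.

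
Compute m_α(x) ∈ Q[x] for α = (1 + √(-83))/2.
m_α(x) = x^2 - x + 21

From 2α - 1 = √(-83), squaring gives (2α - 1)^2 = -83, i.e. 4α^2 - 4α + 1 = -83, so α^2 - α + (1 + 83)/4 = 0. Since -83 ≡ 1 (mod 4), (1 + 83)/4 = 21 ∈ Z. The polynomial x^2 - x + 21 has discriminant 1 - 4·(21) = -83, which is not a perfect square in Q (d = -83 is squarefree and ≠ 1), so x^2 - x + 21 is irreducible over Q. It is the minimal polynomial of α.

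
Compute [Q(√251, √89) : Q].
[Q(√251, √89) : Q] = 4

[Q(√251):Q] = 2 (min poly x^2 - 251, irreducible since 251 is squarefree > 1). For the top step, suppose √89 ∈ Q(√251), say √89 = c + d√251 with c, d ∈ Q. Squaring: 89 = c^2 + 251d^2 + 2cd√251. Since √251 ∉ Q this forces 2cd = 0. If d = 0 then √89 = c ∈ Q, contradicting 89 squarefree > 1. If c = 0 then 89 = 251d^2, so 251·89 = (251d)^2 is a perfect square in Q — but 251·89 = 22339 is not a perfect square (since 251 and 89 are distinct squarefree integers). Contradiction. Hence √89 ∉ Q(√251), so x^2 - 89 stays irreducible over Q(√251) and [Q(√251, √89) : Q(√251)] = 2. By the tower law, [Q(√251, √89) : Q] = 2 · 2 = 4.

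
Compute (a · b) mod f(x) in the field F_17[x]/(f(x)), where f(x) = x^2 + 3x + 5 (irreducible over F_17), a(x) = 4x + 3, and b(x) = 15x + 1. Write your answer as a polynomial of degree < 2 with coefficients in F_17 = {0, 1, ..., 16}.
a · b ≡ 5x + 9 (mod f(x))

Multiply in F_17[x]: a(x)·b(x) = (4x + 3)·(15x + 1) = 9x^2 + 15x + 3. This has degree ≥ 2, so divide by f(x) over F_17: 9x^2 + 15x + 3 = (9)·(x^2 + 3x + 5) + (5x + 9). Hence a·b ≡ 5x + 9 (mod f). (F_17[x]/(f) is a field with 17^2 = 289 elements since f is irreducible of degree 2.)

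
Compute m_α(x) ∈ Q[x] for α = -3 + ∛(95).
m_α(x) = x^3 + 9x^2 + 27x - 68

Set β = α + 3 = ∛(95), so β^3 = 95. Then (α + 3)^3 - 95 = 0, i.e. α is a root of g(x) = (x + 3)^3 - 95 = x^3 + 9x^2 + 27x - 68. Since g(x) = h(x + 3) where h(x) = x^3 - 95, and h is irreducible over Q (because 95 is not a perfect cube, so h has no rational root, and a monic cubic with no rational root is irreducible), g is also irreducible (irreducibility is preserved under the substitution x → x + 3). Hence m_α(x) = x^3 + 9x^2 + 27x - 68.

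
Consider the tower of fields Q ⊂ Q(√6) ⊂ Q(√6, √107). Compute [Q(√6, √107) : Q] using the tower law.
[Q(√6, √107) : Q] = 4

[Q(√6):Q] = 2 (min poly x^2 - 6, irreducible since 6 is squarefree > 1). For the top step, suppose √107 ∈ Q(√6), say √107 = c + d√6 with c, d ∈ Q. Squaring: 107 = c^2 + 6d^2 + 2cd√6. Since √6 ∉ Q this forces 2cd = 0. If d = 0 then √107 = c ∈ Q, contradicting 107 squarefree > 1. If c = 0 then 107 = 6d^2, so 6·107 = (6d)^2 is a perfect square in Q — but 6·107 = 642 is not a perfect square (since 6 and 107 are distinct squarefree integers). Contradiction. Hence √107 ∉ Q(√6), so x^2 - 107 stays irreducible over Q(√6) and [Q(√6, √107) : Q(√6)] = 2. By the tower law, [Q(√6, √107) : Q] = 2 · 2 = 4.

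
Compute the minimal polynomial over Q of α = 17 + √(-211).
m_α(x) = x^2 - 34x + 500

From α - 17 = √(-211), squaring gives (α - 17)^2 = -211, i.e. α^2 - 34α + 289 = -211, so α^2 - 34α + 500 = 0. The discriminant of x^2 - 34x + 500 is (-34)^2 - 4·(500) = 1156 - 2000 = -844, and 4·(-211) is not a perfect square in Q since -211 is squarefree and ≠ 1. Hence x^2 - 34x + 500 is irreducible over Q and is the minimal polynomial of α.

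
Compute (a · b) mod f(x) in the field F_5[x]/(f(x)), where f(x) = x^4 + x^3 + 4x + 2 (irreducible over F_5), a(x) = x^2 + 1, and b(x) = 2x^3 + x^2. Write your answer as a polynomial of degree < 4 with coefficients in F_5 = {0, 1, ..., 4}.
a · b ≡ 3x^3 + 3x^2 + 2 (mod f(x))

Multiply in F_5[x]: a(x)·b(x) = (x^2 + 1)·(2x^3 + x^2) = 2x^5 + x^4 + 2x^3 + x^2. This has degree ≥ 4, so divide by f(x) over F_5: 2x^5 + x^4 + 2x^3 + x^2 = (2x + 4)·(x^4 + x^3 + 4x + 2) + (3x^3 + 3x^2 + 2). Hence a·b ≡ 3x^3 + 3x^2 + 2 (mod f). (F_5[x]/(f) is a field with 5^4 = 625 elements since f is irreducible of degree 4.)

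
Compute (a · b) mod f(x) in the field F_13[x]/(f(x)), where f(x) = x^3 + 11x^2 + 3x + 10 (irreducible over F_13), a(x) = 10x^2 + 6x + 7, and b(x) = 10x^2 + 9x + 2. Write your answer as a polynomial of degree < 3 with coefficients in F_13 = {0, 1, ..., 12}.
a · b ≡ 11x^2 + x + 11 (mod f(x))

Multiply in F_13[x]: a(x)·b(x) = (10x^2 + 6x + 7)·(10x^2 + 9x + 2) = 9x^4 + 7x^3 + x^2 + 10x + 1. This has degree ≥ 3, so divide by f(x) over F_13: 9x^4 + 7x^3 + x^2 + 10x + 1 = (9x + 12)·(x^3 + 11x^2 + 3x + 10) + (11x^2 + x + 11). Hence a·b ≡ 11x^2 + x + 11 (mod f). (F_13[x]/(f) is a field with 13^3 = 2197 elements since f is irreducible of degree 3.)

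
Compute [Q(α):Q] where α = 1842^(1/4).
[Q(α):Q] = 4

α is a root of x^4 - 1842. By Eisenstein's criterion at the prime p = 2 (which divides the constant term 1842 but p^2 = 4 does not, since 1842 is squarefree), x^4 - 1842 is irreducible over Q. Hence [Q(α):Q] = 4.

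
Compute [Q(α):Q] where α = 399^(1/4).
[Q(α):Q] = 4

α is a root of x^4 - 399. By Eisenstein's criterion at the prime p = 3 (which divides the constant term 399 but p^2 = 9 does not, since 399 is squarefree), x^4 - 399 is irreducible over Q. Hence [Q(α):Q] = 4.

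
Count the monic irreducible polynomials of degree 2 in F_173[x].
There are 14878 monic irreducible polynomials of degree 2 over F_173

Each element of F_{173^2} that lies in no proper subfield is a root of exactly one monic irreducible of degree 2 over F_173, and each such polynomial has 2 distinct roots in F_{173^2}. By Möbius inversion the count is N_173(2) = (1/2) Σ_{d|2} μ(2/d) · 173^d = (1/2)(μ(2)·173^1 + μ(1)·173^2) = 29756/2 = 14878.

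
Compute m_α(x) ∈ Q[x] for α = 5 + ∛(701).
m_α(x) = x^3 - 15x^2 + 75x - 826

Set β = α - 5 = ∛(701), so β^3 = 701. Then (α - 5)^3 - 701 = 0, i.e. α is a root of g(x) = (x - 5)^3 - 701 = x^3 - 15x^2 + 75x - 826. Since g(x) = h(x - 5) where h(x) = x^3 - 701, and h is irreducible over Q (because 701 is not a perfect cube, so h has no rational root, and a monic cubic with no rational root is irreducible), g is also irreducible (irreducibility is preserved under the substitution x → x - 5). Hence m_α(x) = x^3 - 15x^2 + 75x - 826.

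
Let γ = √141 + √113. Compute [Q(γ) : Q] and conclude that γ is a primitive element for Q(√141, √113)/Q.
[Q(γ) : Q] = 4 (equivalently, Q(γ) = Q(√141, √113))

Obviously Q(γ) ⊆ Q(√141, √113), and [Q(√141, √113):Q] = 4 (since 141, 113 are distinct squarefree integers > 1 with 15933 not a perfect square). To show equality we compute the minimal polynomial of γ. From γ = √141 + √113: γ^2 = 141 + 2√(15933) + 113 = 254 + 2√(15933), so γ^2 - 254 = 2√(15933); squaring, (γ^2 - 254)^2 = 4·15933, i.e. γ^4 - 508γ^2 + 64516 - 63732 = 0, i.e. γ^4 - 508γ^2 + 784 = 0. So γ is a root of x^4 - 508x^2 + 784. This polynomial is irreducible over Q: it has no rational root (each ±√141 ± √113 is irrational), and any factorization into two quadratics over Q would force √(15933) ∈ Q (pairing opposite roots) or √141, √113 ∈ Q (other pairings), all impossible. Hence [Q(γ):Q] = 4 = [Q(√141, √113):Q], so Q(γ) = Q(√141, √113).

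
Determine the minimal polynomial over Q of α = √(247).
m_α(x) = x^2 - 247

α satisfies α^2 - 247 = 0, so x^2 - 247 annihilates α. Since d = 247 is squarefree and ≠ 1, it is not a perfect square in Q, so x^2 - 247 has no rational root and is therefore irreducible over Q (a degree-2 polynomial over a field is irreducible iff it has no root). Hence m_α(x) = x^2 - 247.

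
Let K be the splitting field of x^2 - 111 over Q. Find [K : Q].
[K : Q] = 2

f(x) = x^2 - 111 factors as (x - √111)(x + √111). The splitting field is K = Q(√111). Since 111 is squarefree and > 1, it is not a perfect square, so x^2 - 111 is irreducible over Q and [Q(√111) : Q] = 2. Hence [K : Q] = 2.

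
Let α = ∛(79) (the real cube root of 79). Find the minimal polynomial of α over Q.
m_α(x) = x^3 - 79

α satisfies α^3 = 79, so x^3 - 79 annihilates α. By the rational root test, a rational root p/q (in lowest terms) of x^3 - 79 would satisfy p^3 = 79 q^3, forcing q = 1 and p^3 = 79; but 79 is not a perfect cube, contradiction. A monic cubic over Q with no rational root is irreducible (any nontrivial factorization would include a linear factor). Hence x^3 - 79 is the minimal polynomial of α, and in particular [Q(α):Q] = 3.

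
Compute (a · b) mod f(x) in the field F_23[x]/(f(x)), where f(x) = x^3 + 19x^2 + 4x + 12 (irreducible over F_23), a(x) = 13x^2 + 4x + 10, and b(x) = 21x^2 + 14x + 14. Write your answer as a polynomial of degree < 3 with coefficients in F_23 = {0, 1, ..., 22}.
a · b ≡ 4x^2 + 21x + 13 (mod f(x))

Multiply in F_23[x]: a(x)·b(x) = (13x^2 + 4x + 10)·(21x^2 + 14x + 14) = 20x^4 + 13x^3 + 11x^2 + 12x + 2. This has degree ≥ 3, so divide by f(x) over F_23: 20x^4 + 13x^3 + 11x^2 + 12x + 2 = (20x + 1)·(x^3 + 19x^2 + 4x + 12) + (4x^2 + 21x + 13). Hence a·b ≡ 4x^2 + 21x + 13 (mod f). (F_23[x]/(f) is a field with 23^3 = 12167 elements since f is irreducible of degree 3.)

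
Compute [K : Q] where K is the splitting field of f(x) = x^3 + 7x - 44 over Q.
[K : Q] = 6

By the rational root test, any rational root of the monic integer polynomial f(x) = x^3 + 7x - 44 must be an integer dividing the constant term -44, i.e. one of ±{1, 2, 4, 11, 22, 44}. Evaluating: f(1) = -36, f(-1) = -52, f(2) = -22, f(-2) = -66, f(4) = 48, f(-4) = -136, f(11) = 1364, f(-11) = -1452, f(22) = 10758, f(-22) = -10846, f(44) = 85448, f(-44) = -85536; none is 0, so f has no rational root and is therefore irreducible over Q (a cubic with no linear factor over a field is irreducible). For an irreducible cubic, the Galois group is A_3 or S_3 according as the discriminant disc(f) = -4a^3 - 27b^2 = -4·(7)^3 - 27·(-44)^2 = -53644 is or is not a square in Q. Here disc(f) = -53644 is not a perfect square in Q, so the Galois group of f over Q is not contained in A_3 and must be all of S_3. The splitting field has degree |S_3| = 6 over Q, so [K : Q] = 6.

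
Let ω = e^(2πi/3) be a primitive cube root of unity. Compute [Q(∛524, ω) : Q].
[Q(∛524, ω) : Q] = 6

[Q(∛524):Q] = 3 (min poly x^3 - 524, irreducible since 524 is not a perfect cube). [Q(ω):Q] = 2 (min poly x^2 + x + 1). Since Q(∛524) ⊂ R and ω ∉ R, we have ω ∉ Q(∛524), so x^2 + x + 1 remains irreducible over Q(∛524) and [Q(∛524, ω) : Q(∛524)] = 2. By the tower law, [Q(∛524, ω) : Q] = 3 · 2 = 6. (In fact Q(∛524, ω) is the splitting field of x^3 - 524 over Q.)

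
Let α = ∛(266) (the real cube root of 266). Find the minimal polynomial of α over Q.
m_α(x) = x^3 - 266

α satisfies α^3 = 266, so x^3 - 266 annihilates α. By the rational root test, a rational root p/q (in lowest terms) of x^3 - 266 would satisfy p^3 = 266 q^3, forcing q = 1 and p^3 = 266; but 266 is not a perfect cube, contradiction. A monic cubic over Q with no rational root is irreducible (any nontrivial factorization would include a linear factor). Hence x^3 - 266 is the minimal polynomial of α, and in particular [Q(α):Q] = 3.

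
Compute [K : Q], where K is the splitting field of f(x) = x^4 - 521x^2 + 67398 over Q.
[K : Q] = 4

Solving the quadratic in x^2: x^2 = (521 ± √(521^2 - 4·67398))/2 = (521 ± √1849)/2 = (521 ± 43)/2, giving x^2 = 239 or x^2 = 282. So f(x) = (x^2 - 239)(x^2 - 282) and the roots of f are ±√239, ±√282. Hence the splitting field is K = Q(√239, √282). Since 239 and 282 are distinct squarefree integers > 1, their product 67398 is not a perfect square, so √282 ∉ Q(√239). By the tower law [K:Q] = [Q(√239,√282):Q(√239)] · [Q(√239):Q] = 2 · 2 = 4.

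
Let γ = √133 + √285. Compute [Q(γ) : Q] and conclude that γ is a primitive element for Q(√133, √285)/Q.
[Q(γ) : Q] = 4 (equivalently, Q(γ) = Q(√133, √285))

Obviously Q(γ) ⊆ Q(√133, √285), and [Q(√133, √285):Q] = 4 (since 133, 285 are distinct squarefree integers > 1 with 37905 not a perfect square). To show equality we compute the minimal polynomial of γ. From γ = √133 + √285: γ^2 = 133 + 2√(37905) + 285 = 418 + 2√(37905), so γ^2 - 418 = 2√(37905); squaring, (γ^2 - 418)^2 = 4·37905, i.e. γ^4 - 836γ^2 + 174724 - 151620 = 0, i.e. γ^4 - 836γ^2 + 23104 = 0. So γ is a root of x^4 - 836x^2 + 23104. This polynomial is irreducible over Q: it has no rational root (each ±√133 ± √285 is irrational), and any factorization into two quadratics over Q would force √(37905) ∈ Q (pairing opposite roots) or √133, √285 ∈ Q (other pairings), all impossible. Hence [Q(γ):Q] = 4 = [Q(√133, √285):Q], so Q(γ) = Q(√133, √285).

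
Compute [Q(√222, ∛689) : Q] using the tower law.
[Q(√222, ∛689) : Q] = 6

Let L = Q(√222, ∛689). Since Q(√222) ⊂ L and [Q(√222):Q] = 2, the tower law gives 2 | [L:Q]. Likewise Q(∛689) ⊂ L with [Q(∛689):Q] = 3 (because 689 is not a perfect cube), so 3 | [L:Q]. As gcd(2,3) = 1, [L:Q] is divisible by 6. Conversely L is generated over Q by √222 and ∛689, so [L:Q] ≤ 2·3 = 6. Therefore [Q(√222, ∛689) : Q] = 6.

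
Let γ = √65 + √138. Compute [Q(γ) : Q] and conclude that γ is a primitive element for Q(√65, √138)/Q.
[Q(γ) : Q] = 4 (equivalently, Q(γ) = Q(√65, √138))

Obviously Q(γ) ⊆ Q(√65, √138), and [Q(√65, √138):Q] = 4 (since 65, 138 are distinct squarefree integers > 1 with 8970 not a perfect square). To show equality we compute the minimal polynomial of γ. From γ = √65 + √138: γ^2 = 65 + 2√(8970) + 138 = 203 + 2√(8970), so γ^2 - 203 = 2√(8970); squaring, (γ^2 - 203)^2 = 4·8970, i.e. γ^4 - 406γ^2 + 41209 - 35880 = 0, i.e. γ^4 - 406γ^2 + 5329 = 0. So γ is a root of x^4 - 406x^2 + 5329. This polynomial is irreducible over Q: it has no rational root (each ±√65 ± √138 is irrational), and any factorization into two quadratics over Q would force √(8970) ∈ Q (pairing opposite roots) or √65, √138 ∈ Q (other pairings), all impossible. Hence [Q(γ):Q] = 4 = [Q(√65, √138):Q], so Q(γ) = Q(√65, √138).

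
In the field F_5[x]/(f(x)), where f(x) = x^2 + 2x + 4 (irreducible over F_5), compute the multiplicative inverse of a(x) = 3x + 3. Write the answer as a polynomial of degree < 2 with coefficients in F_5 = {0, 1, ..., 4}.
a(x)^(-1) ≡ x + 1 (mod f(x))

Since f is irreducible over F_5, F_5[x]/(f) is a field and a(x) ≠ 0 has an inverse. Apply the extended Euclidean algorithm to f(x) and a(x) in F_5[x]: f(x) = (2x + 2)·a(x) + (3). The last nonzero remainder is the constant 3 = gcd(f, a) in F_5. Back-substituting through the division chain expresses 3 = s(x)·a(x) + t(x)·f(x) with s(x) ≡ 3x + 3 (mod f), so (3x + 3)·a(x) ≡ 3 (mod f). Multiplying by 3^(-1) ≡ 2 in F_5 gives a(x)^(-1) ≡ 2·(3x + 3) ≡ x + 1 (mod f). Check: (3x + 3)·(x + 1) = 3x^2 + x + 3 ≡ 1 (mod x^2 + 2x + 4).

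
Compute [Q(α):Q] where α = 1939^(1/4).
[Q(α):Q] = 4

α is a root of x^4 - 1939. By Eisenstein's criterion at the prime p = 7 (which divides the constant term 1939 but p^2 = 49 does not, since 1939 is squarefree), x^4 - 1939 is irreducible over Q. Hence [Q(α):Q] = 4.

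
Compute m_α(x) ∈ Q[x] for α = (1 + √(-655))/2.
m_α(x) = x^2 - x + 164

From 2α - 1 = √(-655), squaring gives (2α - 1)^2 = -655, i.e. 4α^2 - 4α + 1 = -655, so α^2 - α + (1 + 655)/4 = 0. Since -655 ≡ 1 (mod 4), (1 + 655)/4 = 164 ∈ Z. The polynomial x^2 - x + 164 has discriminant 1 - 4·(164) = -655, which is not a perfect square in Q (d = -655 is squarefree and ≠ 1), so x^2 - x + 164 is irreducible over Q. It is the minimal polynomial of α.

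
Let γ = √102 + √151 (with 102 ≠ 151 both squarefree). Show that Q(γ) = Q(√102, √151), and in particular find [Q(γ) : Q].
[Q(γ) : Q] = 4 (equivalently, Q(γ) = Q(√102, √151))

Obviously Q(γ) ⊆ Q(√102, √151), and [Q(√102, √151):Q] = 4 (since 102, 151 are distinct squarefree integers > 1 with 15402 not a perfect square). To show equality we compute the minimal polynomial of γ. From γ = √102 + √151: γ^2 = 102 + 2√(15402) + 151 = 253 + 2√(15402), so γ^2 - 253 = 2√(15402); squaring, (γ^2 - 253)^2 = 4·15402, i.e. γ^4 - 506γ^2 + 64009 - 61608 = 0, i.e. γ^4 - 506γ^2 + 2401 = 0. So γ is a root of x^4 - 506x^2 + 2401. This polynomial is irreducible over Q: it has no rational root (each ±√102 ± √151 is irrational), and any factorization into two quadratics over Q would force √(15402) ∈ Q (pairing opposite roots) or √102, √151 ∈ Q (other pairings), all impossible. Hence [Q(γ):Q] = 4 = [Q(√102, √151):Q], so Q(γ) = Q(√102, √151).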